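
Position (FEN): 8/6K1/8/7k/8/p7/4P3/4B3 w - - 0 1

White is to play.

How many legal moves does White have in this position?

15

White to move; king on g7.
In check: no.
Legal moves: Kh8, Kg8, Kf8, Kh7, Kf7, Kf6, Ba5, Bh4, Bb4, Bg3, Bc3, Bf2, Bd2, e3, e4.
Count: 15.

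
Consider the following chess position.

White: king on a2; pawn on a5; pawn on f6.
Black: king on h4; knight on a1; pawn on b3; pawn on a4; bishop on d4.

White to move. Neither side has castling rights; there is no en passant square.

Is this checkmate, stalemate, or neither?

White to move; white king on a2.
In check: yes, from the black pawn on b3.
King squares — a1: attacked by Bd4; b1: available; b2: attacked by Bd4; a3: available; b3: attacked by Na1.
Legal moves for White: Ka3, Kb1.
White is in check but has 2 legal moves → neither.

neither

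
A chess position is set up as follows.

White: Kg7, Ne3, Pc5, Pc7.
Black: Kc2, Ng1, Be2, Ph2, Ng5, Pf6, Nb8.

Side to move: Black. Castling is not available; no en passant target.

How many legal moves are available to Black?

7

Black to move; king on c2.
In check: yes, from the white knight on e3.
Legal moves: Kd3, Kc3, Kb3, Kd2, Kb2, Kc1, Kb1.
Count: 7.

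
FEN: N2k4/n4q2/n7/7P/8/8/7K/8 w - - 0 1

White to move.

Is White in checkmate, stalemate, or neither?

neither

White to move; white king on h2.
In check: no.
Legal moves for White: Nc7, Nb6, Kh3, Kg3, Kg2, Kh1, Kg1, h6.
White has 8 legal moves and is not in check → neither.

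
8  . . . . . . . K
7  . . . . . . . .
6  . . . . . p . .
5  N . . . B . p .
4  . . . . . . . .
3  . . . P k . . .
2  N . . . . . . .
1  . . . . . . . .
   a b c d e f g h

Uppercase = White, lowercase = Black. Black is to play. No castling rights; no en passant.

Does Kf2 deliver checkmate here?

no

After Kf2: white king on h8; in check: no.
White is not in check, so this cannot be checkmate.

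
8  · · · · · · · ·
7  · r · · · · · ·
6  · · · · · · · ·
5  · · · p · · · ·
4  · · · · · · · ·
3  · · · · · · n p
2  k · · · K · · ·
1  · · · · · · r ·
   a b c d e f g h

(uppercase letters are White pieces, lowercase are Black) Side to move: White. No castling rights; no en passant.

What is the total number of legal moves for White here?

White to move; king on e2.
In check: yes, from the black knight on g3.
Legal moves: Kf3, Ke3, Kd3, Kf2, Kd2.
Count: 5.

5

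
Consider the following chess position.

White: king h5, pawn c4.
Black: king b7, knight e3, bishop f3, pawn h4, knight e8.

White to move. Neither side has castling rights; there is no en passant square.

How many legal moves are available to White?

White to move; king on h5.
In check: yes, from the black bishop on f3.
Legal moves: Kh6, Kg6, Kg5, Kxh4.
Count: 4.

4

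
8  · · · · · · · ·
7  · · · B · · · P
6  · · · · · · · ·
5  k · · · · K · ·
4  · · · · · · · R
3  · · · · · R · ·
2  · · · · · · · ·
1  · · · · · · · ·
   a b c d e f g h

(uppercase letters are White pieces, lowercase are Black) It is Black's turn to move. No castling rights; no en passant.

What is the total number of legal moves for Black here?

2

Black to move; king on a5.
In check: no.
Legal moves: Kb6, Ka6.
Count: 2.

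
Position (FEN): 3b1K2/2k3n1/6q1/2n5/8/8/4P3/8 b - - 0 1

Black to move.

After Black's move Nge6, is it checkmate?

After Nge6: white king on f8; in check: yes, from the black knight on e6.
King squares — e7: attacked by Bd8; f7: attacked by Qg6; g7: attacked by Ne6; e8: attacked by Qg6; g8: attacked by Qg6.
White has no legal moves → checkmate.

yes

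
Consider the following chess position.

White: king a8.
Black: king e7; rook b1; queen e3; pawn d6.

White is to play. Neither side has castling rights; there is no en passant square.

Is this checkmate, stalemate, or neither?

stalemate

White to move; white king on a8.
In check: no.
King squares — a7: attacked by Qe3; b7: attacked by Rb1; b8: attacked by Rb1.
Legal moves for White: none.
Not in check and no legal moves → stalemate.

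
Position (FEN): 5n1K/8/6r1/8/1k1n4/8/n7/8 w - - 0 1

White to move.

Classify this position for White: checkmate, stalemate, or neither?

stalemate

White to move; white king on h8.
In check: no.
King squares — g7: attacked by Rg6; h7: attacked by Nf8; g8: attacked by Rg6.
Legal moves for White: none.
Not in check and no legal moves → stalemate.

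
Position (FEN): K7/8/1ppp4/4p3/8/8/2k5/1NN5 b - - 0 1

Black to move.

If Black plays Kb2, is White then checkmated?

After Kb2: white king on a8; in check: no.
White is not in check, so this cannot be checkmate.

no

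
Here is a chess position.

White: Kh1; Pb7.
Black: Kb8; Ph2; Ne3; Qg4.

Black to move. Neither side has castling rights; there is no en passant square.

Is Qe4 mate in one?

no

After Qe4: white king on h1; in check: yes, from the black queen on e4.
White has 1 legal reply: Kxh2.
In check but a legal move exists → not checkmate.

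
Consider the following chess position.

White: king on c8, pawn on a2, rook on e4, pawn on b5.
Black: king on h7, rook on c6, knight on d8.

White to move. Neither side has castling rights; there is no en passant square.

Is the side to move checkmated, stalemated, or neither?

neither

White to move; white king on c8.
In check: yes, from the black rook on c6.
Legal moves for White: Kxd8, Kb8, Kd7, bxc6.
White is in check but has 4 legal moves → neither.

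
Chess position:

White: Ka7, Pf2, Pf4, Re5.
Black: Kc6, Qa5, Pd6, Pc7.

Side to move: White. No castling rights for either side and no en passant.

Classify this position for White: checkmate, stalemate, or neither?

neither

White to move; white king on a7.
In check: yes, from the black queen on a5.
King squares — a6: attacked by Qa5; b6: attacked by Qa5; b7: attacked by Kc6; a8: attacked by Qa5; b8: available.
Legal moves for White: Kb8, Rxa5.
White is in check but has 2 legal moves → neither.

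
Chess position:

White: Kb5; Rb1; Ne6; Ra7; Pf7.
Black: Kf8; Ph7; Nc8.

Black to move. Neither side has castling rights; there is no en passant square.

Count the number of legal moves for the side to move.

0

Black to move; king on f8.
In check: yes, from the white knight on e6.
Legal moves: none.
Count: 0.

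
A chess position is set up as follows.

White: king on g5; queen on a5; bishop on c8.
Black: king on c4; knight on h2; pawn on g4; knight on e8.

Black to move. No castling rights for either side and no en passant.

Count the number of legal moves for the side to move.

Black to move; king on c4.
In check: no.
Legal moves: Ng7, Nc7, Nf6, Nd6, Kd4, Kd3, Kb3, Nf3+, Nf1, g3.
Count: 10.

10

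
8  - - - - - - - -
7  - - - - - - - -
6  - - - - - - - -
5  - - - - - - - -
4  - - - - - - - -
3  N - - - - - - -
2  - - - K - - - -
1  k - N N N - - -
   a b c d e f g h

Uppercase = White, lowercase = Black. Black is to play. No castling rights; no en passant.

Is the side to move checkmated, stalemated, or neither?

stalemate

Black to move; black king on a1.
In check: no.
King squares — b1: attacked by Na3; a2: attacked by Nc1; b2: attacked by Nd1.
Legal moves for Black: none.
Not in check and no legal moves → stalemate.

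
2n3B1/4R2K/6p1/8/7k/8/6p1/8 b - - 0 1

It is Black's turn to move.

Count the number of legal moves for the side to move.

14

Black to move; king on h4.
In check: no.
Legal moves: Nxe7, Na7, Nd6, Nb6, Kh5, Kg5, Kg4, Kh3, Kg3, g5, g1=Q, g1=R, g1=B, g1=N.
Count: 14.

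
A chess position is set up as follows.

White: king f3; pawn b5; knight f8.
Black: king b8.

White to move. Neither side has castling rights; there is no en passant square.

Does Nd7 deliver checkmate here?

no

After Nd7: black king on b8; in check: yes, from the white knight on d7.
Black has 5 legal replies: Kc8, Ka8, Kc7, Kb7, Ka7.
In check but a legal move exists → not checkmate.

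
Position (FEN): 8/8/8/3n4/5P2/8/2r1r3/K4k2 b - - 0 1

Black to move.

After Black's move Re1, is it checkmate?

yes

After Re1: white king on a1; in check: yes, from the black rook on e1.
King squares — b1: attacked by Re1; a2: attacked by Rc2; b2: attacked by Rc2.
White has no legal moves → checkmate.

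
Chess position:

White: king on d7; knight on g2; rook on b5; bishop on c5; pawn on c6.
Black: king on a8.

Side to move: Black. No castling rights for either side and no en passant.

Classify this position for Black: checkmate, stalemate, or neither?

Black to move; black king on a8.
In check: no.
King squares — a7: attacked by Bc5; b7: attacked by Rb5; b8: attacked by Rb5.
Legal moves for Black: none.
Not in check and no legal moves → stalemate.

stalemate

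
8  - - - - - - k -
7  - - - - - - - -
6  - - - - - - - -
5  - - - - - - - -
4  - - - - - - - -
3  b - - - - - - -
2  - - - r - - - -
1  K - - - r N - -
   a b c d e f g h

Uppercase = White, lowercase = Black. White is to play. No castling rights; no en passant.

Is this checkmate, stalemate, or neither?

White to move; white king on a1.
In check: yes, from the black rook on e1.
King squares — b1: attacked by Re1; a2: attacked by Rd2; b2: attacked by Rd2.
Legal moves for White: none.
In check with no legal moves → checkmate.

checkmate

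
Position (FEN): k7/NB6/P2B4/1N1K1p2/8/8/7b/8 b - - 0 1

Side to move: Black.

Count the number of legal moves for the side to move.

Black to move; king on a8.
In check: yes, from the white bishop on b7.
Legal moves: none.
Count: 0.

0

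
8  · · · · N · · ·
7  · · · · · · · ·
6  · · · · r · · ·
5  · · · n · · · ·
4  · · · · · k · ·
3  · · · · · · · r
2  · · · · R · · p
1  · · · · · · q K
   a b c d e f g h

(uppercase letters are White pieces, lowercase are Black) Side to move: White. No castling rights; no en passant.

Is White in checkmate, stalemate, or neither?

checkmate

White to move; white king on h1.
In check: yes, from the black queen on g1.
King squares — g1: attacked by Ph2; g2: attacked by Qg1; h2: attacked by Qg1.
Legal moves for White: none.
In check with no legal moves → checkmate.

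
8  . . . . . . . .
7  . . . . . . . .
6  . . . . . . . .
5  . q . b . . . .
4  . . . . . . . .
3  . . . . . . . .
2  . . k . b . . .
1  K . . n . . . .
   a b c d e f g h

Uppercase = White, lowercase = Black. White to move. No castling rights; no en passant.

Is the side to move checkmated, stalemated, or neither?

stalemate

White to move; white king on a1.
In check: no.
King squares — b1: attacked by Kc2; a2: attacked by Bd5; b2: attacked by Nd1.
Legal moves for White: none.
Not in check and no legal moves → stalemate.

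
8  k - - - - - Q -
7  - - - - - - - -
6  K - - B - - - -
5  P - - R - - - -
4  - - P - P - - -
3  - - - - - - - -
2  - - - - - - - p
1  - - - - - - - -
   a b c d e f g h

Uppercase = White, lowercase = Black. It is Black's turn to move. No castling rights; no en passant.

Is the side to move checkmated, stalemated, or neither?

Black to move; black king on a8.
In check: yes, from the white queen on g8.
King squares — a7: attacked by Ka6; b7: attacked by Ka6; b8: attacked by Bd6.
Legal moves for Black: none.
In check with no legal moves → checkmate.

checkmate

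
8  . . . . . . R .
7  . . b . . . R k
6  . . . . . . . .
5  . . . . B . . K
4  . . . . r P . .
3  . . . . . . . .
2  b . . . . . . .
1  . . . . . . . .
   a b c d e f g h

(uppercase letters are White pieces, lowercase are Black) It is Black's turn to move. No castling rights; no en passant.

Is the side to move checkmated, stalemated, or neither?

checkmate

Black to move; black king on h7.
In check: yes, from the white rook on g7.
King squares — g6: attacked by Kh5; h6: attacked by Kh5; g7: attacked by Be5; g8: attacked by Rg7; h8: attacked by Rg8.
Legal moves for Black: none.
In check with no legal moves → checkmate.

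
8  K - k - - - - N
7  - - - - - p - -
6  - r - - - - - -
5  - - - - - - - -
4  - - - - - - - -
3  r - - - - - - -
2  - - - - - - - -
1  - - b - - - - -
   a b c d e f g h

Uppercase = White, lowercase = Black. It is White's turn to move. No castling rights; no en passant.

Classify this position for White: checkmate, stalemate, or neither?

White to move; white king on a8.
In check: yes, from the black rook on a3.
King squares — a7: attacked by Ra3; b7: attacked by Rb6; b8: attacked by Rb6.
Legal moves for White: none.
In check with no legal moves → checkmate.

checkmate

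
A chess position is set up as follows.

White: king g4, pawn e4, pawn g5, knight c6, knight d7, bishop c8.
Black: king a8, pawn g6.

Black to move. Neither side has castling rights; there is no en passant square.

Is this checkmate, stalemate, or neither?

Black to move; black king on a8.
In check: no.
King squares — a7: attacked by Nc6; b7: attacked by Bc8; b8: attacked by Nc6.
Legal moves for Black: none.
Not in check and no legal moves → stalemate.

stalemate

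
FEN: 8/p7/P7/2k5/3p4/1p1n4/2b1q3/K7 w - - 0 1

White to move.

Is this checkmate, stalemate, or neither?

White to move; white king on a1.
In check: no.
King squares — b1: attacked by Bc2; a2: attacked by Pb3; b2: attacked by Nd3.
Legal moves for White: none.
Not in check and no legal moves → stalemate.

stalemate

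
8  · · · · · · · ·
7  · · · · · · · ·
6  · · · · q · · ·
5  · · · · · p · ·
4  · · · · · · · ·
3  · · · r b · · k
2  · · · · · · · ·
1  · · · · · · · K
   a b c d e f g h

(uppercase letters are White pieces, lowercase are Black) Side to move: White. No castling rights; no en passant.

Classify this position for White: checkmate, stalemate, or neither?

White to move; white king on h1.
In check: no.
King squares — g1: attacked by Be3; g2: attacked by Kh3; h2: attacked by Kh3.
Legal moves for White: none.
Not in check and no legal moves → stalemate.

stalemate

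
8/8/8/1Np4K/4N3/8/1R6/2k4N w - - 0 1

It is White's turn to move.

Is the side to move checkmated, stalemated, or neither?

White to move; white king on h5.
In check: no.
Legal moves for White include: Kh6, Kg6, Kg5, Kh4, Kg4, Nc7, Na7, Nbd6, Nd4, Nbc3, Na3, Nf6, Ned6, Ng5, Nxc5, Neg3, Nec3, Nef2, ... (list truncated; more exist).
White has legal moves and is not in check → neither.

neither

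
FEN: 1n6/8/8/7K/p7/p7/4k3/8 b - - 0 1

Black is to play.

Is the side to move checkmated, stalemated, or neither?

Black to move; black king on e2.
In check: no.
Legal moves for Black: Nd7, Nc6, Na6, Kf3, Ke3, Kd3, Kf2, Kd2, Kf1, Ke1, Kd1, a2.
Black has 12 legal moves and is not in check → neither.

neither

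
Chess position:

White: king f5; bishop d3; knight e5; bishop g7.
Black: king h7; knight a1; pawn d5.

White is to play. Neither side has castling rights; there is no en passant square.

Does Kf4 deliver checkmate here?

no

After Kf4: black king on h7; in check: yes, from the white bishop on d3.
Black has 2 legal replies: Kg8, Kxg7.
In check but a legal move exists → not checkmate.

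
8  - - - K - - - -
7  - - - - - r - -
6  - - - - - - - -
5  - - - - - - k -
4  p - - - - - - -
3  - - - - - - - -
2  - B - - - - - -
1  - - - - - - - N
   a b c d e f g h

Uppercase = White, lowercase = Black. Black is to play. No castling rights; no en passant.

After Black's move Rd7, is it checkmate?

After Rd7: white king on d8; in check: yes, from the black rook on d7.
White has 3 legal replies: Ke8, Kc8, Kxd7.
In check but a legal move exists → not checkmate.

no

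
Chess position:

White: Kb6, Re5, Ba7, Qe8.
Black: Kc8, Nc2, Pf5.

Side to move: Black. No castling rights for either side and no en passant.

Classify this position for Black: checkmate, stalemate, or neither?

checkmate

Black to move; black king on c8.
In check: yes, from the white queen on e8.
King squares — b7: attacked by Kb6; c7: attacked by Kb6; d7: attacked by Qe8; b8: attacked by Ba7; d8: attacked by Qe8.
Legal moves for Black: none.
In check with no legal moves → checkmate.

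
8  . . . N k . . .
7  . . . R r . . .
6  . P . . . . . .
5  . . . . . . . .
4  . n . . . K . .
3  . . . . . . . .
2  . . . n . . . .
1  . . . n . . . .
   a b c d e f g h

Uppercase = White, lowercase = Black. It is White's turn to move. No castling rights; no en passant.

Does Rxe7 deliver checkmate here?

After Rxe7: black king on e8; in check: yes, from the white rook on e7.
Black has 3 legal replies: Kf8, Kxd8, Kxe7.
In check but a legal move exists → not checkmate.

no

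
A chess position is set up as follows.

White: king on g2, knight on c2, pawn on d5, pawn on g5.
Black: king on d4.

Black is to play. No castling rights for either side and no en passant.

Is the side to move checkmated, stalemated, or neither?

Black to move; black king on d4.
In check: yes, from the white knight on c2.
King squares — c3: available; d3: available; e3: attacked by Nc2; c4: available; e4: available; c5: available; d5: available; e5: available.
Legal moves for Black: Ke5, Kxd5, Kc5, Ke4, Kc4, Kd3, Kc3.
Black is in check but has 7 legal moves → neither.

neither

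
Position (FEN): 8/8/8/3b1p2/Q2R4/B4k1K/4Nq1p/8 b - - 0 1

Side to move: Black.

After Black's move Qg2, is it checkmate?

After Qg2: white king on h3; in check: yes, from the black queen on g2.
White has 1 legal reply: Kh4.
In check but a legal move exists → not checkmate.

no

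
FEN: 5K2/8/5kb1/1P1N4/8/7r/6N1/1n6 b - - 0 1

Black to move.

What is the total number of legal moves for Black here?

Black to move; king on f6.
In check: yes, from the white knight on d5.
Legal moves: Ke6, Kg5, Kf5, Ke5.
Count: 4.

4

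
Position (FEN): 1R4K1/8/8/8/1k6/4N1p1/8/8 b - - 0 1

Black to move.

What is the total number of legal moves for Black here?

5

Black to move; king on b4.
In check: yes, from the white rook on b8.
Legal moves: Kc5, Ka5, Ka4, Kc3, Ka3.
Count: 5.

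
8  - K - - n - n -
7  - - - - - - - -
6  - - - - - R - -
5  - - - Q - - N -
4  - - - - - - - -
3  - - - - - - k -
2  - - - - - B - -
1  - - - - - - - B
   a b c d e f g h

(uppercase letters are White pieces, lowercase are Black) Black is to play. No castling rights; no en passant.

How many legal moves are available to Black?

2

Black to move; king on g3.
In check: yes, from the white bishop on f2.
Legal moves: Kg4, Kh2.
Count: 2.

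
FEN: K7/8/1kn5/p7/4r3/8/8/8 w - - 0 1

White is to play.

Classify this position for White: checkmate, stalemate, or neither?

stalemate

White to move; white king on a8.
In check: no.
King squares — a7: attacked by Kb6; b7: attacked by Kb6; b8: attacked by Nc6.
Legal moves for White: none.
Not in check and no legal moves → stalemate.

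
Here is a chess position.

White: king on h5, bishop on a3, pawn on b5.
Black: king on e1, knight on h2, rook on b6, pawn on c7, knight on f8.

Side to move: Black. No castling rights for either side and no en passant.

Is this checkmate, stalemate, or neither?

neither

Black to move; black king on e1.
In check: no.
Legal moves for Black include: Nh7, Nd7, Ng6, Ne6, Rb8, Rb7, Rh6+, Rg6, Rf6, Re6, Rd6, Rc6, Ra6, Rxb5+, Ng4, Nf3, Nf1, Kf2, ... (list truncated; more exist).
Black has legal moves and is not in check → neither.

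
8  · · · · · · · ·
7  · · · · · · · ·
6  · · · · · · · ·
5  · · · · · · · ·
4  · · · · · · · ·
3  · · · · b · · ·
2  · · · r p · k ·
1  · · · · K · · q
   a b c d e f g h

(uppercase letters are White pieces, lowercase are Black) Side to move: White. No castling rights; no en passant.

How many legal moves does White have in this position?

White to move; king on e1.
In check: yes, from the black queen on h1.
Legal moves: none.
Count: 0.

0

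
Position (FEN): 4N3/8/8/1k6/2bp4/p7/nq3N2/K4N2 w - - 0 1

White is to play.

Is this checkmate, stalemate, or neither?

White to move; white king on a1.
In check: yes, from the black queen on b2.
King squares — b1: attacked by Qb2; a2: attacked by Qb2; b2: attacked by Pa3.
Legal moves for White: none.
In check with no legal moves → checkmate.

checkmate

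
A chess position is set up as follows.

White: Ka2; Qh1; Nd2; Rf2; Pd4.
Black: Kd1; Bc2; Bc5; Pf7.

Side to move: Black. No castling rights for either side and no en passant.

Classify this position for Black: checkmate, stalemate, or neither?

Black to move; black king on d1.
In check: yes, from the white queen on h1.
King squares — c1: attacked by Qh1; e1: attacked by Qh1; c2: own bishop; d2: attacked by Rf2; e2: attacked by Rf2.
Legal moves for Black: none.
In check with no legal moves → checkmate.

checkmate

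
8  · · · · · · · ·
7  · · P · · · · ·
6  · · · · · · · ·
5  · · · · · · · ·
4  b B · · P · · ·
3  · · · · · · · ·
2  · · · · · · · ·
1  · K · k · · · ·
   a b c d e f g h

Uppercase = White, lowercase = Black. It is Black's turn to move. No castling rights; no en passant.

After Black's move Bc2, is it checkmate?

no

After Bc2: white king on b1; in check: yes, from the black bishop on c2.
White has 3 legal replies: Kb2, Ka2, Ka1.
In check but a legal move exists → not checkmate.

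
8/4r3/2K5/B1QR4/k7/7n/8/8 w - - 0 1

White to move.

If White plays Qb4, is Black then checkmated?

After Qb4: black king on a4; in check: yes, from the white queen on b4.
King squares — a3: attacked by Qb4; b3: attacked by Qb4; b4: attacked by Ba5; a5: attacked by Qb4; b5: attacked by Qb4.
Black has no legal moves → checkmate.

yes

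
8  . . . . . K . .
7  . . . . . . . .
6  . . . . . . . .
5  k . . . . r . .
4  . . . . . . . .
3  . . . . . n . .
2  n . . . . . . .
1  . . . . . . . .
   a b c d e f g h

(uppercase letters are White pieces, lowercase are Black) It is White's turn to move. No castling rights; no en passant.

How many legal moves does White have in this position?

4

White to move; king on f8.
In check: yes, from the black rook on f5.
Legal moves: Kg8, Ke8, Kg7, Ke7.
Count: 4.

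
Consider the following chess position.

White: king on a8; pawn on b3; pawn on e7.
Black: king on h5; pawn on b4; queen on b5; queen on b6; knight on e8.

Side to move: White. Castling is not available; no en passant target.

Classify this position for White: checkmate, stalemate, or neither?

White to move; white king on a8.
In check: no.
King squares — a7: attacked by Qb6; b7: attacked by Qb6; b8: attacked by Qb6.
Legal moves for White: none.
Not in check and no legal moves → stalemate.

stalemate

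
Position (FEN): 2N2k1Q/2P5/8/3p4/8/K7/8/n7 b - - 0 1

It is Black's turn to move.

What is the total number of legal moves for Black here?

1

Black to move; king on f8.
In check: yes, from the white queen on h8.
Legal moves: Kf7.
Count: 1.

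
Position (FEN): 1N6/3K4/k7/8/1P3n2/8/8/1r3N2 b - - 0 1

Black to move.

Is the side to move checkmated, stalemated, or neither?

Black to move; black king on a6.
In check: yes, from the white knight on b8.
King squares — a5: attacked by Pb4; b5: available; b6: available; a7: available; b7: available.
Legal moves for Black: Kb7, Ka7, Kb6, Kb5.
Black is in check but has 4 legal moves → neither.

neither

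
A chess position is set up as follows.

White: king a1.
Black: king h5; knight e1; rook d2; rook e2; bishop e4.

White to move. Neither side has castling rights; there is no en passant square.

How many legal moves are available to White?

White to move; king on a1.
In check: no.
Legal moves: none.
Count: 0.

0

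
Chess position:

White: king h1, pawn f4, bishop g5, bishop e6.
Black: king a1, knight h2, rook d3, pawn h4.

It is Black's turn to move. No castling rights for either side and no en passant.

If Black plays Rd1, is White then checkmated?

no

After Rd1: white king on h1; in check: yes, from the black rook on d1.
White has 2 legal replies: Kxh2, Kg2.
In check but a legal move exists → not checkmate.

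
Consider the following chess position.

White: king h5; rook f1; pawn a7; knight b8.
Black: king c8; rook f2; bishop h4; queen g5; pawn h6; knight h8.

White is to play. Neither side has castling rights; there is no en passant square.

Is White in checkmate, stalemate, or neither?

White to move; white king on h5.
In check: yes, from the black queen on g5.
King squares — g4: attacked by Qg5; h4: attacked by Qg5; g5: attacked by Bh4; g6: attacked by Qg5; h6: attacked by Qg5.
Legal moves for White: none.
In check with no legal moves → checkmate.

checkmate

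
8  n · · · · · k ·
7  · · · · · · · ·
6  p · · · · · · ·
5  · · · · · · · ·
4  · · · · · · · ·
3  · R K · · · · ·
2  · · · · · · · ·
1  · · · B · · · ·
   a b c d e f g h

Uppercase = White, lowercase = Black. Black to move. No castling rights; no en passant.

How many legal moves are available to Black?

8

Black to move; king on g8.
In check: no.
Legal moves: Kh8, Kf8, Kh7, Kg7, Kf7, Nc7, Nb6, a5.
Count: 8.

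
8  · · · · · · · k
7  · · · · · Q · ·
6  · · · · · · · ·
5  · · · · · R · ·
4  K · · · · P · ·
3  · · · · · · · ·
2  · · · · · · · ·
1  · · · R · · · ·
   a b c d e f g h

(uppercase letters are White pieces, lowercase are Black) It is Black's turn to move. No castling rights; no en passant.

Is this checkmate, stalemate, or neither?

stalemate

Black to move; black king on h8.
In check: no.
King squares — g7: attacked by Qf7; h7: attacked by Qf7; g8: attacked by Qf7.
Legal moves for Black: none.
Not in check and no legal moves → stalemate.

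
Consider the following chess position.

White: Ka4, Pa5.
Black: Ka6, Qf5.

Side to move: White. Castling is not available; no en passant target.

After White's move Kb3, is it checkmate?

After Kb3: black king on a6; in check: no.
Black is not in check, so this cannot be checkmate.

no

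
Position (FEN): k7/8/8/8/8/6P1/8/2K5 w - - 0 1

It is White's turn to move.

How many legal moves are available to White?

White to move; king on c1.
In check: no.
Legal moves: Kd2, Kc2, Kb2, Kd1, Kb1, g4.
Count: 6.

6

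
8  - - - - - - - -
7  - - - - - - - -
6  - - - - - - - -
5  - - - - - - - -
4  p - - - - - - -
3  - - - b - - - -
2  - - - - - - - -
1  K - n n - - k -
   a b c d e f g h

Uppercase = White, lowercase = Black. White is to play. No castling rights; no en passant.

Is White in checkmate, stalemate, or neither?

White to move; white king on a1.
In check: no.
King squares — b1: attacked by Bd3; a2: attacked by Nc1; b2: attacked by Nd1.
Legal moves for White: none.
Not in check and no legal moves → stalemate.

stalemate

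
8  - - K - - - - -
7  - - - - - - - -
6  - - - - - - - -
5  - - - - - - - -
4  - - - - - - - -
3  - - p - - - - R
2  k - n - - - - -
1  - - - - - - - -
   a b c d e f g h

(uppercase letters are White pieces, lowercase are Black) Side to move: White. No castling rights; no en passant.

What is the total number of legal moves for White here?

White to move; king on c8.
In check: no.
Legal moves: Kd8, Kb8, Kd7, Kc7, Kb7, Rh8, Rh7, Rh6, Rh5, Rh4, Rg3, Rf3, Re3, Rd3, Rxc3, Rh2, Rh1.
Count: 17.

17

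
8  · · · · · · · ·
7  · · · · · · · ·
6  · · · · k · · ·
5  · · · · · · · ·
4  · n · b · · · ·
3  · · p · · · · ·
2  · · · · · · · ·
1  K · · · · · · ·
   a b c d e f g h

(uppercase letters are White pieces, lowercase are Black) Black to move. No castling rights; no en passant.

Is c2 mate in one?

After c2: white king on a1; in check: yes, from the black bishop on d4.
King squares — b1: attacked by Pc2; a2: attacked by Nb4; b2: attacked by Bd4.
White has no legal moves → checkmate.

yes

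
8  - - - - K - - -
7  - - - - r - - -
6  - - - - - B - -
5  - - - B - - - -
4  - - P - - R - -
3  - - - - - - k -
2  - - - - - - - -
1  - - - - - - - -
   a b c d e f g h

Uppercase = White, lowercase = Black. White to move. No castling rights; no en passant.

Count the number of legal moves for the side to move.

4

White to move; king on e8.
In check: yes, from the black rook on e7.
Legal moves: Kf8, Kd8, Kxe7, Bxe7.
Count: 4.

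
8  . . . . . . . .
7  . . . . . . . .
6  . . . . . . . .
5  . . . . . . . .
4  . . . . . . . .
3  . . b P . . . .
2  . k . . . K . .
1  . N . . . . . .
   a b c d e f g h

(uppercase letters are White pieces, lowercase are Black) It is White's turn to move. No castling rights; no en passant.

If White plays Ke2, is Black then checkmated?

no

After Ke2: black king on b2; in check: no.
Black is not in check, so this cannot be checkmate.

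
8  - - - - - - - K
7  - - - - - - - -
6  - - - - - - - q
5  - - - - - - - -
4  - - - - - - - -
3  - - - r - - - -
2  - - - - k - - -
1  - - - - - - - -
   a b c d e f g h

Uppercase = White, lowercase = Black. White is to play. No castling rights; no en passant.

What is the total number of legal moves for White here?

White to move; king on h8.
In check: yes, from the black queen on h6.
Legal moves: Kg8.
Count: 1.

1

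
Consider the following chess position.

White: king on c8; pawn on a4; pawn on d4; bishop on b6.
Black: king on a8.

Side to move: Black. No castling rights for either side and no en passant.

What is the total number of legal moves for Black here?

Black to move; king on a8.
In check: no.
Legal moves: none.
Count: 0.

0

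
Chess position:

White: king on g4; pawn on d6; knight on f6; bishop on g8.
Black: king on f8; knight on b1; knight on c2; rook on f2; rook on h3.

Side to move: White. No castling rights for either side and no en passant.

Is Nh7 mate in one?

After Nh7: black king on f8; in check: yes, from the white knight on h7.
Black has 4 legal replies: Kxg8, Ke8, Kg7, Rxh7.
In check but a legal move exists → not checkmate.

no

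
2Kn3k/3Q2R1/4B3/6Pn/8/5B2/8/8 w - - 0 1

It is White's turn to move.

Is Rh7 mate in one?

After Rh7: black king on h8; in check: yes, from the white rook on h7.
King squares — g7: attacked by Qd7; h7: attacked by Qd7; g8: attacked by Be6.
Black has no legal moves → checkmate.

yes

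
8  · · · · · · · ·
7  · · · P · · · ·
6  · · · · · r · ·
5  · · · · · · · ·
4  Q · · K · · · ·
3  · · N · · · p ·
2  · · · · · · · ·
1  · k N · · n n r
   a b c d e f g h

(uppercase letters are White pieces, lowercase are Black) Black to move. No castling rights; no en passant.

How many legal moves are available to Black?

Black to move; king on b1.
In check: yes, from the white knight on c3.
Legal moves: Kb2, Kxc1.
Count: 2.

2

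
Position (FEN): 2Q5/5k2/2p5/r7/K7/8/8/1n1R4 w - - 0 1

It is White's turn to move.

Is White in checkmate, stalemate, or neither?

neither

White to move; white king on a4.
In check: yes, from the black rook on a5.
King squares — a3: attacked by Nb1; b3: available; b4: available; a5: available; b5: attacked by Ra5.
Legal moves for White: Kxa5, Kb4, Kb3.
White is in check but has 3 legal moves → neither.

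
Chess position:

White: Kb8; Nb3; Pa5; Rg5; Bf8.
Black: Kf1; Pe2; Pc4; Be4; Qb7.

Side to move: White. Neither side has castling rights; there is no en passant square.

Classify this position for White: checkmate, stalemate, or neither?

White to move; white king on b8.
In check: yes, from the black queen on b7.
King squares — a7: attacked by Qb7; b7: attacked by Be4; c7: attacked by Qb7; a8: attacked by Qb7; c8: attacked by Qb7.
Legal moves for White: none.
In check with no legal moves → checkmate.

checkmate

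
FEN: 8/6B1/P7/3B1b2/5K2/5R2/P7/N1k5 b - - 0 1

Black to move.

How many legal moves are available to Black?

Black to move; king on c1.
In check: no.
Legal moves: Bc8, Bh7, Bd7, Bg6, Be6, Bg4, Be4, Bh3, Bd3, Bc2, Bb1, Kd2, Kd1, Kb1.
Count: 14.

14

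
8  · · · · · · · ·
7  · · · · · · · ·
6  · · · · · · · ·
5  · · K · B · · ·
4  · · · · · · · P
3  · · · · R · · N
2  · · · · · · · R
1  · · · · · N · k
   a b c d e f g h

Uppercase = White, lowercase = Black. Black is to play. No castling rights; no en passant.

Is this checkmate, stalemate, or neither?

Black to move; black king on h1.
In check: yes, from the white rook on h2.
King squares — g1: attacked by Nh3; g2: attacked by Rh2; h2: attacked by Nf1.
Legal moves for Black: none.
In check with no legal moves → checkmate.

checkmate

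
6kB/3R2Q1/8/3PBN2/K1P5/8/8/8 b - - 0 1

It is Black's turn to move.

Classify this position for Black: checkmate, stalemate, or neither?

Black to move; black king on g8.
In check: yes, from the white queen on g7.
King squares — f7: attacked by Rd7; g7: attacked by Be5; h7: attacked by Qg7; f8: attacked by Qg7; h8: attacked by Qg7.
Legal moves for Black: none.
In check with no legal moves → checkmate.

checkmate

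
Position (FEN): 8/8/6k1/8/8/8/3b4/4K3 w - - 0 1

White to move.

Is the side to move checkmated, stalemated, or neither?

neither

White to move; white king on e1.
In check: yes, from the black bishop on d2.
King squares — d1: available; f1: available; d2: available; e2: available; f2: available.
Legal moves for White: Kf2, Ke2, Kxd2, Kf1, Kd1.
White is in check but has 5 legal moves → neither.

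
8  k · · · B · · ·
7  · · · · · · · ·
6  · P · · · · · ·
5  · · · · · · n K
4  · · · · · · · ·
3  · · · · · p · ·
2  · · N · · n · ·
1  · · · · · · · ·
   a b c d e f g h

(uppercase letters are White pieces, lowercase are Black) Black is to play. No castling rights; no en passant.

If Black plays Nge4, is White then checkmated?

After Nge4: white king on h5; in check: no.
White is not in check, so this cannot be checkmate.

no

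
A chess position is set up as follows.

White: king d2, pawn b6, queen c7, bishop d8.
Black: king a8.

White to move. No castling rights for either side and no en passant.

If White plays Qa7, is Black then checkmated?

yes

After Qa7: black king on a8; in check: yes, from the white queen on a7.
King squares — a7: attacked by Pb6; b7: attacked by Qa7; b8: attacked by Qa7.
Black has no legal moves → checkmate.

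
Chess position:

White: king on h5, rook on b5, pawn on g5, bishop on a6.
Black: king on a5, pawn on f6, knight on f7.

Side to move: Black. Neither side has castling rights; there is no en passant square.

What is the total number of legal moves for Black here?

Black to move; king on a5.
In check: yes, from the white rook on b5.
Legal moves: Kxa6, Ka4.
Count: 2.

2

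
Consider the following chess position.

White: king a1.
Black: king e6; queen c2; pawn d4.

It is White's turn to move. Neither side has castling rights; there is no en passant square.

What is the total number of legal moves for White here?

White to move; king on a1.
In check: no.
Legal moves: none.
Count: 0.

0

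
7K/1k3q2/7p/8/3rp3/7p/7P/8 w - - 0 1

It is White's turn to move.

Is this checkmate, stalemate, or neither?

White to move; white king on h8.
In check: no.
King squares — g7: attacked by Qf7; h7: attacked by Qf7; g8: attacked by Qf7.
Legal moves for White: none.
Not in check and no legal moves → stalemate.

stalemate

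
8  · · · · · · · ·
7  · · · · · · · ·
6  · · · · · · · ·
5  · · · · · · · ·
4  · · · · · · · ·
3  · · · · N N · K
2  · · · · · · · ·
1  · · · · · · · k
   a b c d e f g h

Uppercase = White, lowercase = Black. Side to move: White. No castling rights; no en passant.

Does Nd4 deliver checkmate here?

no

After Nd4: black king on h1; in check: no.
Black is not in check, so this cannot be checkmate.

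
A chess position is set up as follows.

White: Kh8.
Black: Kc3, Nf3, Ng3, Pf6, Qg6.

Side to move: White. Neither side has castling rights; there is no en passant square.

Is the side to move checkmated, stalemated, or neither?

White to move; white king on h8.
In check: no.
King squares — g7: attacked by Qg6; h7: attacked by Qg6; g8: attacked by Qg6.
Legal moves for White: none.
Not in check and no legal moves → stalemate.

stalemate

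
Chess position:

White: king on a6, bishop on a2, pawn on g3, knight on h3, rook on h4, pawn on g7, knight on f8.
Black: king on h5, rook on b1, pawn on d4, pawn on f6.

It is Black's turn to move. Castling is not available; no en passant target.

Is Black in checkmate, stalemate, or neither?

Black to move; black king on h5.
In check: yes, from the white rook on h4.
King squares — g4: attacked by Rh4; h4: attacked by Pg3; g5: attacked by Nh3; g6: attacked by Nf8; h6: attacked by Rh4.
Legal moves for Black: none.
In check with no legal moves → checkmate.

checkmate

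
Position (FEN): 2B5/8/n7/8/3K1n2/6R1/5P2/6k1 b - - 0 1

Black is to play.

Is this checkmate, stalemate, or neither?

neither

Black to move; black king on g1.
In check: yes, from the white rook on g3.
Legal moves for Black: Kh2, Kxf2, Kh1, Kf1, Ng2.
Black is in check but has 5 legal moves → neither.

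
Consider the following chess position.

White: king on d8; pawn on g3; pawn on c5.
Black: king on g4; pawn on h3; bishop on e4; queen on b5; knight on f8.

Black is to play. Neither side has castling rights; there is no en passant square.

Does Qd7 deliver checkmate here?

After Qd7: white king on d8; in check: yes, from the black queen on d7.
King squares — c7: attacked by Qd7; d7: attacked by Nf8; e7: attacked by Qd7; c8: attacked by Qd7; e8: attacked by Qd7.
White has no legal moves → checkmate.

yes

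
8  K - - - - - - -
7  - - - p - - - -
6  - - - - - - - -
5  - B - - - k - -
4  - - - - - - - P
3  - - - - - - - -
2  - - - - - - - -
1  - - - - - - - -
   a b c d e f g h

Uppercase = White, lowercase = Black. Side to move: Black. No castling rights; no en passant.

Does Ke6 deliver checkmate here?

After Ke6: white king on a8; in check: no.
White is not in check, so this cannot be checkmate.

no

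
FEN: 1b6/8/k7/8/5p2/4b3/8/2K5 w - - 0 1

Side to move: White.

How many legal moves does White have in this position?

4

White to move; king on c1.
In check: yes, from the black bishop on e3.
Legal moves: Kc2, Kb2, Kd1, Kb1.
Count: 4.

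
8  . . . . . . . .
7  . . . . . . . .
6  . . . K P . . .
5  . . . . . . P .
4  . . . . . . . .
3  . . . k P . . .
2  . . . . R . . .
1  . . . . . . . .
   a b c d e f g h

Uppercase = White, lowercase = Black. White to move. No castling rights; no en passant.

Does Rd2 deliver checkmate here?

no

After Rd2: black king on d3; in check: yes, from the white rook on d2.
Black has 5 legal replies: Ke4, Kc4, Kxe3, Kc3, Kxd2.
In check but a legal move exists → not checkmate.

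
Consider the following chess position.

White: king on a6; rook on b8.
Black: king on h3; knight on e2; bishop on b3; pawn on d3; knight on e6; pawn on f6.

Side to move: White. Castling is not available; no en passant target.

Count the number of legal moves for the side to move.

White to move; king on a6.
In check: no.
Legal moves: Rh8+, Rg8, Rf8, Re8, Rd8, Rc8, Ra8, Rb7, Rb6, Rb5, Rb4, Rxb3, Kb7, Ka7, Kb6, Kb5, Ka5.
Count: 17.

17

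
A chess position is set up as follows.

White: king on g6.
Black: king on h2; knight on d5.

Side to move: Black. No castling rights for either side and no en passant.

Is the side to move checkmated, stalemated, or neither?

Black to move; black king on h2.
In check: no.
Legal moves for Black: Ne7+, Nc7, Nf6, Nb6, Nf4+, Nb4, Ne3, Nc3, Kh3, Kg3, Kg2, Kh1, Kg1.
Black has 13 legal moves and is not in check → neither.

neither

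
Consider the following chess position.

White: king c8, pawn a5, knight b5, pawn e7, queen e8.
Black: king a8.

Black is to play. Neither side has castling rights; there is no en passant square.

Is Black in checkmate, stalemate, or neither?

stalemate

Black to move; black king on a8.
In check: no.
King squares — a7: attacked by Nb5; b7: attacked by Kc8; b8: attacked by Kc8.
Legal moves for Black: none.
Not in check and no legal moves → stalemate.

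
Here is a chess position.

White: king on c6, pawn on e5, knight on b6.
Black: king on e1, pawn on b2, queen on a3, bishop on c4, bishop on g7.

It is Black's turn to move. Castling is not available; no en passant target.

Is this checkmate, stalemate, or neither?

Black to move; black king on e1.
In check: no.
Legal moves for Black include: Bh8, Bf8, Bh6, Bf6, Bxe5, Bg8, Bf7, Be6, Ba6, Bd5+, Bb5+, Bd3, Bb3, Be2, Ba2, Bf1, Qf8, Qa8+, ... (list truncated; more exist).
Black has legal moves and is not in check → neither.

neither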